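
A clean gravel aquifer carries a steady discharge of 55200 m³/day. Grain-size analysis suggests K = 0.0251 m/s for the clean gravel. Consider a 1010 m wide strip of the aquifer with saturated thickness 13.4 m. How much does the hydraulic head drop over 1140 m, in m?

2.14

Convert K: 0.0251 m/s × 86400 = 2169 m/day.
Cross-sectional area A = 1010 × 13.4 = 13534 m².
From Q = K·A·i, i = Q / (K·A) = 55200 / (2169 × 13534) = 0.001881.
Head loss Δh = i · L = 0.001881 × 1140 = 2.144 m.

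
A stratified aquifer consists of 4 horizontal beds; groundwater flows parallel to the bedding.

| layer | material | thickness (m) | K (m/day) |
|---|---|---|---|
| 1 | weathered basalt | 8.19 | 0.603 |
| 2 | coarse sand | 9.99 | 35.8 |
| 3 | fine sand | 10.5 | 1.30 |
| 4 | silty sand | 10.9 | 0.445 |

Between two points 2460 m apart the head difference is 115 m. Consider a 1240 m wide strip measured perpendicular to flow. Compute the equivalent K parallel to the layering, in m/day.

9.63

Flow is parallel to layering, so each bed carries its own Darcy discharge and the transmissivities add.
Σ(K_i·b_i) = 0.603×8.19 + 35.8×9.99 + 1.30×10.5 + 0.445×10.9 = 381.1 m²/day.
Total thickness b = 39.58 m, so K_eq = Σ(K_i·b_i)/b = 9.628 m/day.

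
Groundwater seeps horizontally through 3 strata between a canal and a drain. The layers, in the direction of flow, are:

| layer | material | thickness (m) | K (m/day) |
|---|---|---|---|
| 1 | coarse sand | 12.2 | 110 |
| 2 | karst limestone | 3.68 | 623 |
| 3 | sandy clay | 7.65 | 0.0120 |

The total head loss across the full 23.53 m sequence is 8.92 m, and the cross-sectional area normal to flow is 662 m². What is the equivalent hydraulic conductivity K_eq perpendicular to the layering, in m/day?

0.0369

Flow is perpendicular to layering, so the layers act in series and the equivalent K is the thickness-weighted harmonic mean.
Total thickness L = 12.2 + 3.68 + 7.65 = 23.53 m.
Σ(b_i/K_i) = 12.2/110 + 3.68/623 + 7.65/0.0120 = 637.6 d.
K_eq = L / Σ(b_i/K_i) = 23.53 / 637.6 = 0.03690 m/day.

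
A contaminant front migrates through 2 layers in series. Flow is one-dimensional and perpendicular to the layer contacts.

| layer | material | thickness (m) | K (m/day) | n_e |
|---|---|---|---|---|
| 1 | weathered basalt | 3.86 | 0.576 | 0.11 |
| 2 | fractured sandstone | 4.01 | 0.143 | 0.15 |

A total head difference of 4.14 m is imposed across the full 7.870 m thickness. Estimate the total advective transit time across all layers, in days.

With flow normal to the layers, continuity requires the same specific discharge q through every layer.
Σ(b_i/K_i) = 3.86/0.576 + 4.01/0.143 = 34.74 d.
q = Δh / Σ(b_i/K_i) = 4.14 / 34.74 = 0.1192 m/day.
In each layer the seepage velocity is v_i = q/n_i, so the layer transit time is t_i = b_i·n_i / q:
  layer 1 (weathered basalt): t_1 = 3.86 × 0.11 / 0.1192 = 3.563 d
  layer 2 (fractured sandstone): t_2 = 4.01 × 0.15 / 0.1192 = 5.048 d
Total t = Σ t_i = 8.611 days.

8.61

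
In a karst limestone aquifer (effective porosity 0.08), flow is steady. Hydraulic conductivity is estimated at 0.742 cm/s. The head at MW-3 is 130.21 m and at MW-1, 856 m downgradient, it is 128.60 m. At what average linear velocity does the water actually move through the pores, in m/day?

Convert K: 0.742 cm/s × 864 = 641.1 m/day.
Hydraulic gradient i = (130.21 − 128.60) / 856 = 1.61 / 856 = 0.001881.
Darcy flux q = K · i = 641.1 × 0.001881 = 1.206 m/day.
Seepage velocity v = q / n_e = 1.206 / 0.08 = 15.07 m/day.

15.1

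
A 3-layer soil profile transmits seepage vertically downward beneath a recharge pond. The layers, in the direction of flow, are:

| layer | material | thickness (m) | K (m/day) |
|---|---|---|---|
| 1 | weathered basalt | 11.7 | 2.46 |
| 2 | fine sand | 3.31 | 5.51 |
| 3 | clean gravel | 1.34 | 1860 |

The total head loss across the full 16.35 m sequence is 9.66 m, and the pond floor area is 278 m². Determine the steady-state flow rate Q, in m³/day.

Flow is perpendicular to layering, so the layers act in series and the equivalent K is the thickness-weighted harmonic mean.
Total thickness L = 11.7 + 3.31 + 1.34 = 16.35 m.
Σ(b_i/K_i) = 11.7/2.46 + 3.31/5.51 + 1.34/1860 = 5.358 d.
K_eq = L / Σ(b_i/K_i) = 16.35 / 5.358 = 3.052 m/day.
Q = K_eq · A · (Δh/L) = 3.052 × 278 × (9.66/16.35) = 501.3 m³/day.

501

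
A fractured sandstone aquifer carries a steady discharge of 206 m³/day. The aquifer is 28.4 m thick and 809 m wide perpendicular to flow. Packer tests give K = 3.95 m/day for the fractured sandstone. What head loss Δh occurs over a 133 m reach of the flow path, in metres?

0.302

Cross-sectional area A = 809 × 28.4 = 22976 m².
From Q = K·A·i, i = Q / (K·A) = 206 / (3.950 × 22976) = 0.002270.
Head loss Δh = i · L = 0.002270 × 133 = 0.3019 m.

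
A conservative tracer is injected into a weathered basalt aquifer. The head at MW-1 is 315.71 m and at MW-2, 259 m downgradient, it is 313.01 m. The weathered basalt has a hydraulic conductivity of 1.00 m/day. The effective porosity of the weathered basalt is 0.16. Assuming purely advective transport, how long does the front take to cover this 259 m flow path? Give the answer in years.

10.9

Hydraulic gradient i = (315.71 − 313.01) / 259 = 2.7 / 259 = 0.01042.
Darcy flux q = K · i = 1.000 × 0.01042 = 0.01042 m/day.
Seepage velocity v = q / n_e = 0.01042 / 0.16 = 0.06515 m/day.
Travel time t = L / v = 259 / 0.06515 = 3975 days = 10.88 years.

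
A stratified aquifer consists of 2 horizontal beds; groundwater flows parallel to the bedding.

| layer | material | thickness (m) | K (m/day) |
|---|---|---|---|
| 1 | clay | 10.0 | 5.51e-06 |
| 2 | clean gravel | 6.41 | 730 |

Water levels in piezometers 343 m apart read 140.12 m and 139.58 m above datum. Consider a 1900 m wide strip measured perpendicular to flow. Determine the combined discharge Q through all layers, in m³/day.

14000

Flow is parallel to layering, so each bed carries its own Darcy discharge and the transmissivities add.
Σ(K_i·b_i) = 5.51e-06×10.0 + 730×6.41 = 4679 m²/day.
Hydraulic gradient i = (140.12 − 139.58) / 343 = 0.54 / 343 = 0.001574.
Q = Σ(K_i·b_i) · W · i = 4679 × 1900 × 0.001574 = 13997 m³/day.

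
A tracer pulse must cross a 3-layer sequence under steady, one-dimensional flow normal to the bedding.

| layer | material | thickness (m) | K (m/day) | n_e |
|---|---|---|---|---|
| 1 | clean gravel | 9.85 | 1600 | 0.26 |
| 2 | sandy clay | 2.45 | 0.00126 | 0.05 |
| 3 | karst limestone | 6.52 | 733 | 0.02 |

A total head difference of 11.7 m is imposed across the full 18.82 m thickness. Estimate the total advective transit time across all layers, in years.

With flow normal to the layers, continuity requires the same specific discharge q through every layer.
Σ(b_i/K_i) = 9.85/1600 + 2.45/0.00126 + 6.52/733 = 1944 d.
q = Δh / Σ(b_i/K_i) = 11.7 / 1944 = 0.006017 m/day.
In each layer the seepage velocity is v_i = q/n_i, so the layer transit time is t_i = b_i·n_i / q:
  layer 1 (clean gravel): t_1 = 9.85 × 0.26 / 0.006017 = 425.6 d
  layer 2 (sandy clay): t_2 = 2.45 × 0.05 / 0.006017 = 20.36 d
  layer 3 (karst limestone): t_3 = 6.52 × 0.02 / 0.006017 = 21.67 d
Total t = Σ t_i = 467.7 days = 1.280 years.

1.28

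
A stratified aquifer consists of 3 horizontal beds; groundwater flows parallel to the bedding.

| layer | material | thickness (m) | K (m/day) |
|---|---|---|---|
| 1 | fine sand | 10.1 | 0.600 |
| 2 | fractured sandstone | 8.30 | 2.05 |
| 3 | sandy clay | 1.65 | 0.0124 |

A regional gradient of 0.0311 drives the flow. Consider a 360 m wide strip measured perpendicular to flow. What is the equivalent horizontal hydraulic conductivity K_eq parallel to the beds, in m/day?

1.15

Flow is parallel to layering, so each bed carries its own Darcy discharge and the transmissivities add.
Σ(K_i·b_i) = 0.600×10.1 + 2.05×8.30 + 0.0124×1.65 = 23.10 m²/day.
Total thickness b = 20.05 m, so K_eq = Σ(K_i·b_i)/b = 1.152 m/day.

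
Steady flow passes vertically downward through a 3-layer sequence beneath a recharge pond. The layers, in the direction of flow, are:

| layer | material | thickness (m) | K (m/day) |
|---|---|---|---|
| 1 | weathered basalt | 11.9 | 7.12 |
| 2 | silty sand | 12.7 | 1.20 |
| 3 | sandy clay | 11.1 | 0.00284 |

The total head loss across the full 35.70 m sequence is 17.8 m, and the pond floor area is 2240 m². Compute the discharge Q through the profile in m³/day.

Flow is perpendicular to layering, so the layers act in series and the equivalent K is the thickness-weighted harmonic mean.
Total thickness L = 11.9 + 12.7 + 11.1 = 35.70 m.
Σ(b_i/K_i) = 11.9/7.12 + 12.7/1.20 + 11.1/0.00284 = 3921 d.
K_eq = L / Σ(b_i/K_i) = 35.70 / 3921 = 0.009106 m/day.
Q = K_eq · A · (Δh/L) = 0.009106 × 2240 × (17.8/35.70) = 10.17 m³/day.

10.2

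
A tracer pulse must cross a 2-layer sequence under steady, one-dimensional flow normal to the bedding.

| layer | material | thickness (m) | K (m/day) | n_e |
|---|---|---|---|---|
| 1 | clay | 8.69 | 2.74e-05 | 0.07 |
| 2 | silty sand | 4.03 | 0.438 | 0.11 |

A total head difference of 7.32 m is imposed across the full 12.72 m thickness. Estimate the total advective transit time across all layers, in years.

125

With flow normal to the layers, continuity requires the same specific discharge q through every layer.
Σ(b_i/K_i) = 8.69/2.74e-05 + 4.03/0.438 = 3.172e+05 d.
q = Δh / Σ(b_i/K_i) = 7.32 / 3.172e+05 = 2.308e-05 m/day.
In each layer the seepage velocity is v_i = q/n_i, so the layer transit time is t_i = b_i·n_i / q:
  layer 1 (clay): t_1 = 8.69 × 0.07 / 2.308e-05 = 26357 d
  layer 2 (silty sand): t_2 = 4.03 × 0.11 / 2.308e-05 = 19207 d
Total t = Σ t_i = 45564 days = 124.7 years.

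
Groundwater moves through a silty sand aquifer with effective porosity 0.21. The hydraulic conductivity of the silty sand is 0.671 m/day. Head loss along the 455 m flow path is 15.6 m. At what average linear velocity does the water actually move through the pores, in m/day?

0.110

Hydraulic gradient i = Δh / L = 15.6 / 455 = 0.03429.
Darcy flux q = K · i = 0.6710 × 0.03429 = 0.02301 m/day.
Seepage velocity v = q / n_e = 0.02301 / 0.21 = 0.1096 m/day.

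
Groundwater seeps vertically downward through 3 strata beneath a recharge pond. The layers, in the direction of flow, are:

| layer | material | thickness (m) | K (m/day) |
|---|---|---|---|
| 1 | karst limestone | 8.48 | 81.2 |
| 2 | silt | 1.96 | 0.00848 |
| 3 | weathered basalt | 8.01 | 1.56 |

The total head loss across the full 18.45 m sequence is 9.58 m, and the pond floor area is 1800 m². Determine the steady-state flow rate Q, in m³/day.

73.0

Flow is perpendicular to layering, so the layers act in series and the equivalent K is the thickness-weighted harmonic mean.
Total thickness L = 8.48 + 1.96 + 8.01 = 18.45 m.
Σ(b_i/K_i) = 8.48/81.2 + 1.96/0.00848 + 8.01/1.56 = 236.4 d.
K_eq = L / Σ(b_i/K_i) = 18.45 / 236.4 = 0.07806 m/day.
Q = K_eq · A · (Δh/L) = 0.07806 × 1800 × (9.58/18.45) = 72.95 m³/day.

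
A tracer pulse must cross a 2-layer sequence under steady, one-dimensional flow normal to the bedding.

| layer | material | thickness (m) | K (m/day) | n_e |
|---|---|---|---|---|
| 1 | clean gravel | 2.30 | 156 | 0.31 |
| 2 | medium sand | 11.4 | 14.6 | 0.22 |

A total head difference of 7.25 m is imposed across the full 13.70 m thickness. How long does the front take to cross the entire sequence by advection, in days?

With flow normal to the layers, continuity requires the same specific discharge q through every layer.
Σ(b_i/K_i) = 2.30/156 + 11.4/14.6 = 0.7956 d.
q = Δh / Σ(b_i/K_i) = 7.25 / 0.7956 = 9.113 m/day.
In each layer the seepage velocity is v_i = q/n_i, so the layer transit time is t_i = b_i·n_i / q:
  layer 1 (clean gravel): t_1 = 2.30 × 0.31 / 9.113 = 0.07824 d
  layer 2 (medium sand): t_2 = 11.4 × 0.22 / 9.113 = 0.2752 d
Total t = Σ t_i = 0.3535 days.

0.353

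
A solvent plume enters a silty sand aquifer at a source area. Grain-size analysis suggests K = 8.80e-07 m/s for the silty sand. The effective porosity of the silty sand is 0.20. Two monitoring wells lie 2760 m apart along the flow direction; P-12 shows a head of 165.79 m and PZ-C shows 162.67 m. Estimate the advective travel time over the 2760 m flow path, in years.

17600

Convert K: 8.80e-07 m/s × 86400 = 0.07603 m/day.
Hydraulic gradient i = (165.79 − 162.67) / 2760 = 3.12 / 2760 = 0.001130.
Darcy flux q = K · i = 0.07603 × 0.001130 = 8.595e-05 m/day.
Seepage velocity v = q / n_e = 8.595e-05 / 0.20 = 0.0004297 m/day.
Travel time t = L / v = 2760 / 0.0004297 = 6.422e+06 days = 17584 years.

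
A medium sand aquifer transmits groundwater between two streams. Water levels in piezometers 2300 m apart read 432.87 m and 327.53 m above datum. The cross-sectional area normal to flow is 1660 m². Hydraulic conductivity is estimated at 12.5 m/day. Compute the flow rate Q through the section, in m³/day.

950

Hydraulic gradient i = (432.87 − 327.53) / 2300 = 105.34 / 2300 = 0.04580.
Darcy's law: Q = K · A · i = 12.50 × 1660 × 0.04580 = 950.4 m³/day.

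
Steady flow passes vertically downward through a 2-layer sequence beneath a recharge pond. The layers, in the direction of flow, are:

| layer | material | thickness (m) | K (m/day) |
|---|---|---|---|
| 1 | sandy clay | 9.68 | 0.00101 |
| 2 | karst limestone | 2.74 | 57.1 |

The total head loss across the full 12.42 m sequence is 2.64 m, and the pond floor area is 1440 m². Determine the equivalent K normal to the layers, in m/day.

0.00130

Flow is perpendicular to layering, so the layers act in series and the equivalent K is the thickness-weighted harmonic mean.
Total thickness L = 9.68 + 2.74 = 12.42 m.
Σ(b_i/K_i) = 9.68/0.00101 + 2.74/57.1 = 9584 d.
K_eq = L / Σ(b_i/K_i) = 12.42 / 9584 = 0.001296 m/day.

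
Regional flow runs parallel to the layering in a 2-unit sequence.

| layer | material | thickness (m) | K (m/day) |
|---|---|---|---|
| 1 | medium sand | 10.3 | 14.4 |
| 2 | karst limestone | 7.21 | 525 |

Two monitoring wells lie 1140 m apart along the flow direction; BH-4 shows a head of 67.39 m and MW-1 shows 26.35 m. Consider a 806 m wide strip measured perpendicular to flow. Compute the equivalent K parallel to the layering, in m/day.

Flow is parallel to layering, so each bed carries its own Darcy discharge and the transmissivities add.
Σ(K_i·b_i) = 14.4×10.3 + 525×7.21 = 3934 m²/day.
Total thickness b = 17.51 m, so K_eq = Σ(K_i·b_i)/b = 224.6 m/day.

225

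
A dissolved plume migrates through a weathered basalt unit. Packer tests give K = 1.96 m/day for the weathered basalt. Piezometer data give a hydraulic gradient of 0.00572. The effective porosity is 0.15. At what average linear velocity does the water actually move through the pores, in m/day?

0.0747

Hydraulic gradient i = 0.00572.
Darcy flux q = K · i = 1.960 × 0.005720 = 0.01121 m/day.
Seepage velocity v = q / n_e = 0.01121 / 0.15 = 0.07474 m/day.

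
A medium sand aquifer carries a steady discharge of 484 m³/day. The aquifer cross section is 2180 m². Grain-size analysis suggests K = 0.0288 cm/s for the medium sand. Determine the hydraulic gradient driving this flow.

Convert K: 0.0288 cm/s × 864 = 24.88 m/day.
From Q = K·A·i, i = Q / (K·A) = 484 / (24.88 × 2180) = 0.008922.

0.00892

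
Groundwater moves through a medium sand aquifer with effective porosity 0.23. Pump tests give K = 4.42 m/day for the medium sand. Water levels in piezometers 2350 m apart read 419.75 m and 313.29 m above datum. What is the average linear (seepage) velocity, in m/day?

0.871

Hydraulic gradient i = (419.75 − 313.29) / 2350 = 106.46 / 2350 = 0.04530.
Darcy flux q = K · i = 4.420 × 0.04530 = 0.2002 m/day.
Seepage velocity v = q / n_e = 0.2002 / 0.23 = 0.8706 m/day.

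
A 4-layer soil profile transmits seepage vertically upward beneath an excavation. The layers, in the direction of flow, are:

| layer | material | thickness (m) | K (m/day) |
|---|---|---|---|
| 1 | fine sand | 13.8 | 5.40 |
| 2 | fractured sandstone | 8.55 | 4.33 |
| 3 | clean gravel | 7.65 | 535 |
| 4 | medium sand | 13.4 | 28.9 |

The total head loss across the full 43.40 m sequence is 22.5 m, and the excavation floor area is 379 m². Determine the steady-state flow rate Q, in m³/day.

Flow is perpendicular to layering, so the layers act in series and the equivalent K is the thickness-weighted harmonic mean.
Total thickness L = 13.8 + 8.55 + 7.65 + 13.4 = 43.40 m.
Σ(b_i/K_i) = 13.8/5.40 + 8.55/4.33 + 7.65/535 + 13.4/28.9 = 5.008 d.
K_eq = L / Σ(b_i/K_i) = 43.40 / 5.008 = 8.666 m/day.
Q = K_eq · A · (Δh/L) = 8.666 × 379 × (22.5/43.40) = 1703 m³/day.

1700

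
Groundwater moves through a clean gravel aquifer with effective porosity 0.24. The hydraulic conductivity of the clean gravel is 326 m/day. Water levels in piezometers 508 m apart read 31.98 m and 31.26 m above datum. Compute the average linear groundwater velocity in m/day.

Hydraulic gradient i = (31.98 − 31.26) / 508 = 0.72 / 508 = 0.001417.
Darcy flux q = K · i = 326.0 × 0.001417 = 0.4620 m/day.
Seepage velocity v = q / n_e = 0.4620 / 0.24 = 1.925 m/day.

1.93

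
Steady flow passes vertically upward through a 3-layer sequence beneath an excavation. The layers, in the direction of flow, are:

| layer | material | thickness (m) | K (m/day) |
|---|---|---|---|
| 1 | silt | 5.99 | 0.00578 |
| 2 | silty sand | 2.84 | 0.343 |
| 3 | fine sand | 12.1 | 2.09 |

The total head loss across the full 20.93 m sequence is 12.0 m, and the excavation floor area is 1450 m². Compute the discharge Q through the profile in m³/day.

16.6

Flow is perpendicular to layering, so the layers act in series and the equivalent K is the thickness-weighted harmonic mean.
Total thickness L = 5.99 + 2.84 + 12.1 = 20.93 m.
Σ(b_i/K_i) = 5.99/0.00578 + 2.84/0.343 + 12.1/2.09 = 1050 d.
K_eq = L / Σ(b_i/K_i) = 20.93 / 1050 = 0.01993 m/day.
Q = K_eq · A · (Δh/L) = 0.01993 × 1450 × (12.0/20.93) = 16.57 m³/day.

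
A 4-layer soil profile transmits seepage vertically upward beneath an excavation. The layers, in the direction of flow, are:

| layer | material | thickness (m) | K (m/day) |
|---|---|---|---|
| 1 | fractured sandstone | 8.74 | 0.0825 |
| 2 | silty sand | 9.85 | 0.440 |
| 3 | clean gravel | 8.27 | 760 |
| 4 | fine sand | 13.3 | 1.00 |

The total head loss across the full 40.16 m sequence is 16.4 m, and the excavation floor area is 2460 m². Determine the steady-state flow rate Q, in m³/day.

285

Flow is perpendicular to layering, so the layers act in series and the equivalent K is the thickness-weighted harmonic mean.
Total thickness L = 8.74 + 9.85 + 8.27 + 13.3 = 40.16 m.
Σ(b_i/K_i) = 8.74/0.0825 + 9.85/0.440 + 8.27/760 + 13.3/1.00 = 141.6 d.
K_eq = L / Σ(b_i/K_i) = 40.16 / 141.6 = 0.2835 m/day.
Q = K_eq · A · (Δh/L) = 0.2835 × 2460 × (16.4/40.16) = 284.8 m³/day.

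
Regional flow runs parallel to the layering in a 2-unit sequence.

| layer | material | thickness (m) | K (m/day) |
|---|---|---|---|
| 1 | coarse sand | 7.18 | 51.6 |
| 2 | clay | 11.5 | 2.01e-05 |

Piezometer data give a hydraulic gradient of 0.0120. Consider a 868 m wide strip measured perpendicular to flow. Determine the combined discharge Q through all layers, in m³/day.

Flow is parallel to layering, so each bed carries its own Darcy discharge and the transmissivities add.
Σ(K_i·b_i) = 51.6×7.18 + 2.01e-05×11.5 = 370.5 m²/day.
Hydraulic gradient i = 0.0120.
Q = Σ(K_i·b_i) · W · i = 370.5 × 868 × 0.01200 = 3859 m³/day.

3860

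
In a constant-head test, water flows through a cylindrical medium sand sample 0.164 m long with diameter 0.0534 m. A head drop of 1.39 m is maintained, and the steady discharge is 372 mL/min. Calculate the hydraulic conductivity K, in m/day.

28.2

Cross-sectional area A = π·(d/2)² = π × (0.0534/2)² = 0.002240 m².
Convert discharge: 372 mL/min = 6.200e-06 m³/s.
Darcy's law rearranged: K = Q·L / (A·Δh) = 6.200e-06 × 0.164 / (0.002240 × 1.39) = 0.0003266 m/s = 28.22 m/day.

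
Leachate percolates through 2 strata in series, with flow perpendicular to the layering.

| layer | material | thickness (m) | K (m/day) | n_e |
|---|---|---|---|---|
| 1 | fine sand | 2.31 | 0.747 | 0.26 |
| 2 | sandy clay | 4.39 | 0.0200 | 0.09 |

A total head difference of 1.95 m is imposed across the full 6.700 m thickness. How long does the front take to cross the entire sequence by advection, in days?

With flow normal to the layers, continuity requires the same specific discharge q through every layer.
Σ(b_i/K_i) = 2.31/0.747 + 4.39/0.0200 = 222.6 d.
q = Δh / Σ(b_i/K_i) = 1.95 / 222.6 = 0.008760 m/day.
In each layer the seepage velocity is v_i = q/n_i, so the layer transit time is t_i = b_i·n_i / q:
  layer 1 (fine sand): t_1 = 2.31 × 0.26 / 0.008760 = 68.56 d
  layer 2 (sandy clay): t_2 = 4.39 × 0.09 / 0.008760 = 45.10 d
Total t = Σ t_i = 113.7 days.

114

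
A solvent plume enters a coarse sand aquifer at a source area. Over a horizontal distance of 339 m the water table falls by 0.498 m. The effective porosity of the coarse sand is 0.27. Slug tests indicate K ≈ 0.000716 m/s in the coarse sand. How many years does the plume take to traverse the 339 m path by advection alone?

Convert K: 0.000716 m/s × 86400 = 61.86 m/day.
Hydraulic gradient i = Δh / L = 0.498 / 339 = 0.001469.
Darcy flux q = K · i = 61.86 × 0.001469 = 0.09088 m/day.
Seepage velocity v = q / n_e = 0.09088 / 0.27 = 0.3366 m/day.
Travel time t = L / v = 339 / 0.3366 = 1007 days = 2.758 years.

2.76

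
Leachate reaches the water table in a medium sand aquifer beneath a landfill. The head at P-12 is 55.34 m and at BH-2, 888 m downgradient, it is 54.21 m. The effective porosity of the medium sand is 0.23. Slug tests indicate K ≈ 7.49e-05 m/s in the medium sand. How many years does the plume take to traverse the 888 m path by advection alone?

67.9

Convert K: 7.49e-05 m/s × 86400 = 6.471 m/day.
Hydraulic gradient i = (55.34 − 54.21) / 888 = 1.13 / 888 = 0.001273.
Darcy flux q = K · i = 6.471 × 0.001273 = 0.008235 m/day.
Seepage velocity v = q / n_e = 0.008235 / 0.23 = 0.03580 m/day.
Travel time t = L / v = 888 / 0.03580 = 24802 days = 67.90 years.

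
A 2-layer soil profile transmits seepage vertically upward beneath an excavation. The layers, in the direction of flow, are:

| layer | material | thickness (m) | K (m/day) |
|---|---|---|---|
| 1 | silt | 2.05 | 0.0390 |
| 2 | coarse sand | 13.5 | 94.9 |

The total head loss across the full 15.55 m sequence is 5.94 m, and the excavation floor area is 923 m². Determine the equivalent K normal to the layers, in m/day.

0.295

Flow is perpendicular to layering, so the layers act in series and the equivalent K is the thickness-weighted harmonic mean.
Total thickness L = 2.05 + 13.5 = 15.55 m.
Σ(b_i/K_i) = 2.05/0.0390 + 13.5/94.9 = 52.71 d.
K_eq = L / Σ(b_i/K_i) = 15.55 / 52.71 = 0.2950 m/day.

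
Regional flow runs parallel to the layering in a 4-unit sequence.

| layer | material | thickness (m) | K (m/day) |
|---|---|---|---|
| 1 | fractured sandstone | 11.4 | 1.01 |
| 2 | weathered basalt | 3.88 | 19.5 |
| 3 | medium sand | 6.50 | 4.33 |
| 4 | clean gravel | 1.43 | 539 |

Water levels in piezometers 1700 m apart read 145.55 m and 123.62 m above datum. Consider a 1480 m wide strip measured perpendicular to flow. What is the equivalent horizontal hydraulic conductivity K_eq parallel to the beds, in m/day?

38.2

Flow is parallel to layering, so each bed carries its own Darcy discharge and the transmissivities add.
Σ(K_i·b_i) = 1.01×11.4 + 19.5×3.88 + 4.33×6.50 + 539×1.43 = 886.1 m²/day.
Total thickness b = 23.21 m, so K_eq = Σ(K_i·b_i)/b = 38.18 m/day.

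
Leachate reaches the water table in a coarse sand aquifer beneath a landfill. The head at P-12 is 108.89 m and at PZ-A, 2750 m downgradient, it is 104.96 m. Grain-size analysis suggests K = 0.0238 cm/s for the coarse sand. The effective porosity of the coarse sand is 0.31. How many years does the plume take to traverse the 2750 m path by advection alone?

79.4

Convert K: 0.0238 cm/s × 864 = 20.56 m/day.
Hydraulic gradient i = (108.89 − 104.96) / 2750 = 3.93 / 2750 = 0.001429.
Darcy flux q = K · i = 20.56 × 0.001429 = 0.02939 m/day.
Seepage velocity v = q / n_e = 0.02939 / 0.31 = 0.09480 m/day.
Travel time t = L / v = 2750 / 0.09480 = 29010 days = 79.42 years.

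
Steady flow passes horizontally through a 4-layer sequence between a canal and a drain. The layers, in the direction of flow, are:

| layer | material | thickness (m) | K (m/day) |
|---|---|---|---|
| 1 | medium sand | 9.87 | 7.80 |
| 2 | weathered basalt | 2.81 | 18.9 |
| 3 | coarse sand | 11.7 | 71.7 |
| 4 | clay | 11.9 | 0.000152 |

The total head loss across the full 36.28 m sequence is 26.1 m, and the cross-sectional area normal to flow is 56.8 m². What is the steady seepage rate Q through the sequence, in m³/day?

Flow is perpendicular to layering, so the layers act in series and the equivalent K is the thickness-weighted harmonic mean.
Total thickness L = 9.87 + 2.81 + 11.7 + 11.9 = 36.28 m.
Σ(b_i/K_i) = 9.87/7.80 + 2.81/18.9 + 11.7/71.7 + 11.9/0.000152 = 78291 d.
K_eq = L / Σ(b_i/K_i) = 36.28 / 78291 = 0.0004634 m/day.
Q = K_eq · A · (Δh/L) = 0.0004634 × 56.8 × (26.1/36.28) = 0.01894 m³/day.

0.0189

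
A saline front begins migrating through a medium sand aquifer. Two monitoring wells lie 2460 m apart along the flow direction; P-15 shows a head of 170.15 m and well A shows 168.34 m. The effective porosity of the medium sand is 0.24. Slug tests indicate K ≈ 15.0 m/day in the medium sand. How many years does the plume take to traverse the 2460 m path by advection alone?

Hydraulic gradient i = (170.15 − 168.34) / 2460 = 1.81 / 2460 = 0.0007358.
Darcy flux q = K · i = 15.00 × 0.0007358 = 0.01104 m/day.
Seepage velocity v = q / n_e = 0.01104 / 0.24 = 0.04599 m/day.
Travel time t = L / v = 2460 / 0.04599 = 53495 days = 146.5 years.

146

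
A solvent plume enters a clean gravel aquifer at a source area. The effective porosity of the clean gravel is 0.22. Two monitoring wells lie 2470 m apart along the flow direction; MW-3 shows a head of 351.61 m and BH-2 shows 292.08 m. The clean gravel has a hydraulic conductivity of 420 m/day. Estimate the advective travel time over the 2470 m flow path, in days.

Hydraulic gradient i = (351.61 − 292.08) / 2470 = 59.53 / 2470 = 0.02410.
Darcy flux q = K · i = 420.0 × 0.02410 = 10.12 m/day.
Seepage velocity v = q / n_e = 10.12 / 0.22 = 46.01 m/day.
Travel time t = L / v = 2470 / 46.01 = 53.68 days.

53.7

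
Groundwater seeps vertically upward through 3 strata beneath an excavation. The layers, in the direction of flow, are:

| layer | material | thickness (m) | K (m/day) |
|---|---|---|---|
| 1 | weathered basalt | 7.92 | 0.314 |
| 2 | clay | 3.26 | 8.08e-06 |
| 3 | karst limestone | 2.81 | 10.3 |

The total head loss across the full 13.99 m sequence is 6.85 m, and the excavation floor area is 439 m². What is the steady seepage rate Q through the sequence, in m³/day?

0.00745

Flow is perpendicular to layering, so the layers act in series and the equivalent K is the thickness-weighted harmonic mean.
Total thickness L = 7.92 + 3.26 + 2.81 = 13.99 m.
Σ(b_i/K_i) = 7.92/0.314 + 3.26/8.08e-06 + 2.81/10.3 = 4.035e+05 d.
K_eq = L / Σ(b_i/K_i) = 13.99 / 4.035e+05 = 3.467e-05 m/day.
Q = K_eq · A · (Δh/L) = 3.467e-05 × 439 × (6.85/13.99) = 0.007453 m³/day.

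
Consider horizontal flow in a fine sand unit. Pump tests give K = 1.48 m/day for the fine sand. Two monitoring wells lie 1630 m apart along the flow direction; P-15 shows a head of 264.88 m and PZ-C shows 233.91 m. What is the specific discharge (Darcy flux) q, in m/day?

0.0281

Hydraulic gradient i = (264.88 − 233.91) / 1630 = 30.97 / 1630 = 0.01900.
Specific discharge q = K · i = 1.480 × 0.01900 = 0.02812 m/day.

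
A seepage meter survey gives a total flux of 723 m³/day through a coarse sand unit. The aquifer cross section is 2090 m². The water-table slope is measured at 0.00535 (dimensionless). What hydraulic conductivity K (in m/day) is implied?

64.7

Hydraulic gradient i = 0.00535.
From Q = K·A·i, K = Q / (A·i) = 723 / (2090 × 0.005350) = 64.66 m/day.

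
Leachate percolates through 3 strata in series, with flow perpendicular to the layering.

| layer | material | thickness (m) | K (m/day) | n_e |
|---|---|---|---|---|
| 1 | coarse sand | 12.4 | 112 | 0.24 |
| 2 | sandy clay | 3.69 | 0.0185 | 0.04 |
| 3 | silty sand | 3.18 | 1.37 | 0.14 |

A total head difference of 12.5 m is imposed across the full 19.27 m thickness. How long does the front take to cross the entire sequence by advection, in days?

With flow normal to the layers, continuity requires the same specific discharge q through every layer.
Σ(b_i/K_i) = 12.4/112 + 3.69/0.0185 + 3.18/1.37 = 201.9 d.
q = Δh / Σ(b_i/K_i) = 12.5 / 201.9 = 0.06191 m/day.
In each layer the seepage velocity is v_i = q/n_i, so the layer transit time is t_i = b_i·n_i / q:
  layer 1 (coarse sand): t_1 = 12.4 × 0.24 / 0.06191 = 48.07 d
  layer 2 (sandy clay): t_2 = 3.69 × 0.04 / 0.06191 = 2.384 d
  layer 3 (silty sand): t_3 = 3.18 × 0.14 / 0.06191 = 7.191 d
Total t = Σ t_i = 57.64 days.

57.6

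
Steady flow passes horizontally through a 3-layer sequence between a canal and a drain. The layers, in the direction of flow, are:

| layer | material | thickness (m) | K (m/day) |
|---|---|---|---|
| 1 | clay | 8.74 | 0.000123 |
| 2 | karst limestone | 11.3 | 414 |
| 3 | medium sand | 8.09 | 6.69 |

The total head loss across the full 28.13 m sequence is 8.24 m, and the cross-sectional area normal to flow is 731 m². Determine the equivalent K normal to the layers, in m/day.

0.000396

Flow is perpendicular to layering, so the layers act in series and the equivalent K is the thickness-weighted harmonic mean.
Total thickness L = 8.74 + 11.3 + 8.09 = 28.13 m.
Σ(b_i/K_i) = 8.74/0.000123 + 11.3/414 + 8.09/6.69 = 71058 d.
K_eq = L / Σ(b_i/K_i) = 28.13 / 71058 = 0.0003959 m/day.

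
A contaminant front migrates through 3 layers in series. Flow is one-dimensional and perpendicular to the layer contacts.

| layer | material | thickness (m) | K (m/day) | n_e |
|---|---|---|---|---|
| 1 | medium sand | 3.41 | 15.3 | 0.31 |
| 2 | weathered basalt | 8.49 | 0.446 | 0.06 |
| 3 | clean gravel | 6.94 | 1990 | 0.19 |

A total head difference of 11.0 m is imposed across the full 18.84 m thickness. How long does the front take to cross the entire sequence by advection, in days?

5.05

With flow normal to the layers, continuity requires the same specific discharge q through every layer.
Σ(b_i/K_i) = 3.41/15.3 + 8.49/0.446 + 6.94/1990 = 19.26 d.
q = Δh / Σ(b_i/K_i) = 11.0 / 19.26 = 0.5711 m/day.
In each layer the seepage velocity is v_i = q/n_i, so the layer transit time is t_i = b_i·n_i / q:
  layer 1 (medium sand): t_1 = 3.41 × 0.31 / 0.5711 = 1.851 d
  layer 2 (weathered basalt): t_2 = 8.49 × 0.06 / 0.5711 = 0.8920 d
  layer 3 (clean gravel): t_3 = 6.94 × 0.19 / 0.5711 = 2.309 d
Total t = Σ t_i = 5.052 days.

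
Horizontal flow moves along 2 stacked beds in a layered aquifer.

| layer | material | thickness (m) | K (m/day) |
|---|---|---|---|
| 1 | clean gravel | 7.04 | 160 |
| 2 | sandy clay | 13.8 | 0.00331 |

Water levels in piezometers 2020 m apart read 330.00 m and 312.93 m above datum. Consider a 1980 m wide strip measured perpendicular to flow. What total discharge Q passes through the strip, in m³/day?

Flow is parallel to layering, so each bed carries its own Darcy discharge and the transmissivities add.
Σ(K_i·b_i) = 160×7.04 + 0.00331×13.8 = 1126 m²/day.
Hydraulic gradient i = (330.00 − 312.93) / 2020 = 17.07 / 2020 = 0.008450.
Q = Σ(K_i·b_i) · W · i = 1126 × 1980 × 0.008450 = 18848 m³/day.

18800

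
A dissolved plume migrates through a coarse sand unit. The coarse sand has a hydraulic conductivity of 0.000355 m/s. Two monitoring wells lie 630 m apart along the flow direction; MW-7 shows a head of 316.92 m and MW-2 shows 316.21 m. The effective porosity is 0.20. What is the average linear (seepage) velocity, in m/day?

0.173

Convert K: 0.000355 m/s × 86400 = 30.67 m/day.
Hydraulic gradient i = (316.92 − 316.21) / 630 = 0.71 / 630 = 0.001127.
Darcy flux q = K · i = 30.67 × 0.001127 = 0.03457 m/day.
Seepage velocity v = q / n_e = 0.03457 / 0.20 = 0.1728 m/day.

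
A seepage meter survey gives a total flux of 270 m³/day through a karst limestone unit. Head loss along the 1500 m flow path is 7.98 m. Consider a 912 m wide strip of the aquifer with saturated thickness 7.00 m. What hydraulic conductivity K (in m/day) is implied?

7.95

Cross-sectional area A = 912 × 7.00 = 6384 m².
Hydraulic gradient i = Δh / L = 7.98 / 1500 = 0.005320.
From Q = K·A·i, K = Q / (A·i) = 270 / (6384 × 0.005320) = 7.950 m/day.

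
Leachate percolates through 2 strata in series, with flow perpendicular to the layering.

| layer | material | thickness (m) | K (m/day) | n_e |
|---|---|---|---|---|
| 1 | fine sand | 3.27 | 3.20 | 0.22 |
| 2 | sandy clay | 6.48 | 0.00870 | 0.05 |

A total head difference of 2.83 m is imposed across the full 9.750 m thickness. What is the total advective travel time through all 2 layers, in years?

0.753

With flow normal to the layers, continuity requires the same specific discharge q through every layer.
Σ(b_i/K_i) = 3.27/3.20 + 6.48/0.00870 = 745.8 d.
q = Δh / Σ(b_i/K_i) = 2.83 / 745.8 = 0.003794 m/day.
In each layer the seepage velocity is v_i = q/n_i, so the layer transit time is t_i = b_i·n_i / q:
  layer 1 (fine sand): t_1 = 3.27 × 0.22 / 0.003794 = 189.6 d
  layer 2 (sandy clay): t_2 = 6.48 × 0.05 / 0.003794 = 85.39 d
Total t = Σ t_i = 275.0 days = 0.7529 years.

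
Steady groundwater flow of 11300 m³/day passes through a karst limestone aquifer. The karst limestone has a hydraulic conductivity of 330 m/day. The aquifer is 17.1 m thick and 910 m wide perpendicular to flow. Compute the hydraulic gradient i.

0.00220

Cross-sectional area A = 910 × 17.1 = 15561 m².
From Q = K·A·i, i = Q / (K·A) = 11300 / (330.0 × 15561) = 0.002201.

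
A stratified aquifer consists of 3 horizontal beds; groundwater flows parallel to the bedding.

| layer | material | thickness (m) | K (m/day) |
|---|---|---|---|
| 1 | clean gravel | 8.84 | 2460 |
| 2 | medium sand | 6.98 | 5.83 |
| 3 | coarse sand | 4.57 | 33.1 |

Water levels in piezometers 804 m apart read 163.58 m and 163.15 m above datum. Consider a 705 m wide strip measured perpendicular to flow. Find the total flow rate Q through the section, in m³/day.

Flow is parallel to layering, so each bed carries its own Darcy discharge and the transmissivities add.
Σ(K_i·b_i) = 2460×8.84 + 5.83×6.98 + 33.1×4.57 = 21938 m²/day.
Hydraulic gradient i = (163.58 − 163.15) / 804 = 0.43 / 804 = 0.0005348.
Q = Σ(K_i·b_i) · W · i = 21938 × 705 × 0.0005348 = 8272 m³/day.

8270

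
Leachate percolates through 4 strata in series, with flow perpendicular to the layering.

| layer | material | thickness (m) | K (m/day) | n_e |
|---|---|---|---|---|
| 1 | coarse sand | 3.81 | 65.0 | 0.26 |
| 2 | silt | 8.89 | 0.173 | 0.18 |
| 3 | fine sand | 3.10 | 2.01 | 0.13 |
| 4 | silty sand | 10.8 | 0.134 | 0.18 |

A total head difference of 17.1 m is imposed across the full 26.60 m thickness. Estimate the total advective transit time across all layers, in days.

38.6

With flow normal to the layers, continuity requires the same specific discharge q through every layer.
Σ(b_i/K_i) = 3.81/65.0 + 8.89/0.173 + 3.10/2.01 + 10.8/0.134 = 133.6 d.
q = Δh / Σ(b_i/K_i) = 17.1 / 133.6 = 0.1280 m/day.
In each layer the seepage velocity is v_i = q/n_i, so the layer transit time is t_i = b_i·n_i / q:
  layer 1 (coarse sand): t_1 = 3.81 × 0.26 / 0.1280 = 7.739 d
  layer 2 (silt): t_2 = 8.89 × 0.18 / 0.1280 = 12.50 d
  layer 3 (fine sand): t_3 = 3.10 × 0.13 / 0.1280 = 3.148 d
  layer 4 (silty sand): t_4 = 10.8 × 0.18 / 0.1280 = 15.19 d
Total t = Σ t_i = 38.57 days.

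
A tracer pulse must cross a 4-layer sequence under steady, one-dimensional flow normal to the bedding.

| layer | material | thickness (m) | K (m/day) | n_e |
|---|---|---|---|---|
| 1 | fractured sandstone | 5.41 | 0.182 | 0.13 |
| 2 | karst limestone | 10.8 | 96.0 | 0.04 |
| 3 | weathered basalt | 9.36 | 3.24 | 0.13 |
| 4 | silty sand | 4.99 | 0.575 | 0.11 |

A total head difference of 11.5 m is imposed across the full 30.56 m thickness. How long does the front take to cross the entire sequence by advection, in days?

With flow normal to the layers, continuity requires the same specific discharge q through every layer.
Σ(b_i/K_i) = 5.41/0.182 + 10.8/96.0 + 9.36/3.24 + 4.99/0.575 = 41.40 d.
q = Δh / Σ(b_i/K_i) = 11.5 / 41.40 = 0.2777 m/day.
In each layer the seepage velocity is v_i = q/n_i, so the layer transit time is t_i = b_i·n_i / q:
  layer 1 (fractured sandstone): t_1 = 5.41 × 0.13 / 0.2777 = 2.532 d
  layer 2 (karst limestone): t_2 = 10.8 × 0.04 / 0.2777 = 1.555 d
  layer 3 (weathered basalt): t_3 = 9.36 × 0.13 / 0.2777 = 4.381 d
  layer 4 (silty sand): t_4 = 4.99 × 0.11 / 0.2777 = 1.976 d
Total t = Σ t_i = 10.44 days.

10.4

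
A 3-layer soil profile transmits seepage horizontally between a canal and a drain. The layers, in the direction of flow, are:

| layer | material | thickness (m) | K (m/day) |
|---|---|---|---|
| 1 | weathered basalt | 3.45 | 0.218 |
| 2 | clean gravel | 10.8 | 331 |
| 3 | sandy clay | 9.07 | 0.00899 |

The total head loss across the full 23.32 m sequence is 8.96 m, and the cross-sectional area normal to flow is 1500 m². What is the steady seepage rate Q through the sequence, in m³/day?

Flow is perpendicular to layering, so the layers act in series and the equivalent K is the thickness-weighted harmonic mean.
Total thickness L = 3.45 + 10.8 + 9.07 = 23.32 m.
Σ(b_i/K_i) = 3.45/0.218 + 10.8/331 + 9.07/0.00899 = 1025 d.
K_eq = L / Σ(b_i/K_i) = 23.32 / 1025 = 0.02276 m/day.
Q = K_eq · A · (Δh/L) = 0.02276 × 1500 × (8.96/23.32) = 13.12 m³/day.

13.1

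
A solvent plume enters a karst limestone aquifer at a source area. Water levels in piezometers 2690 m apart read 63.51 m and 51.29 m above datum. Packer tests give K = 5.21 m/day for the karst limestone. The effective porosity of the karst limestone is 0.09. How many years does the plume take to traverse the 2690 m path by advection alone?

28.0

Hydraulic gradient i = (63.51 − 51.29) / 2690 = 12.22 / 2690 = 0.004543.
Darcy flux q = K · i = 5.210 × 0.004543 = 0.02367 m/day.
Seepage velocity v = q / n_e = 0.02367 / 0.09 = 0.2630 m/day.
Travel time t = L / v = 2690 / 0.2630 = 10229 days = 28.01 years.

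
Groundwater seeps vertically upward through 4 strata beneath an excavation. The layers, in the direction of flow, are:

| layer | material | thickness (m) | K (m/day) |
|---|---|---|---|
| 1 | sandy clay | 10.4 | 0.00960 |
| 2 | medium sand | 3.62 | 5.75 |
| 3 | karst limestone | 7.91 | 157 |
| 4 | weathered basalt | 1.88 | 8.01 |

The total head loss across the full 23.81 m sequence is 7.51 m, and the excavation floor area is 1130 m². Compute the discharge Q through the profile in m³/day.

Flow is perpendicular to layering, so the layers act in series and the equivalent K is the thickness-weighted harmonic mean.
Total thickness L = 10.4 + 3.62 + 7.91 + 1.88 = 23.81 m.
Σ(b_i/K_i) = 10.4/0.00960 + 3.62/5.75 + 7.91/157 + 1.88/8.01 = 1084 d.
K_eq = L / Σ(b_i/K_i) = 23.81 / 1084 = 0.02196 m/day.
Q = K_eq · A · (Δh/L) = 0.02196 × 1130 × (7.51/23.81) = 7.827 m³/day.

7.83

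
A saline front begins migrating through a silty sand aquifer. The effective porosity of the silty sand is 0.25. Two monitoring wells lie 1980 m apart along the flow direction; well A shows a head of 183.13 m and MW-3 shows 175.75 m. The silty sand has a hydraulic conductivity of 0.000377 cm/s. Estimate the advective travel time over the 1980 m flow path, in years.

1120

Convert K: 0.000377 cm/s × 864 = 0.3257 m/day.
Hydraulic gradient i = (183.13 − 175.75) / 1980 = 7.38 / 1980 = 0.003727.
Darcy flux q = K · i = 0.3257 × 0.003727 = 0.001214 m/day.
Seepage velocity v = q / n_e = 0.001214 / 0.25 = 0.004856 m/day.
Travel time t = L / v = 1980 / 0.004856 = 4.077e+05 days = 1116 years.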